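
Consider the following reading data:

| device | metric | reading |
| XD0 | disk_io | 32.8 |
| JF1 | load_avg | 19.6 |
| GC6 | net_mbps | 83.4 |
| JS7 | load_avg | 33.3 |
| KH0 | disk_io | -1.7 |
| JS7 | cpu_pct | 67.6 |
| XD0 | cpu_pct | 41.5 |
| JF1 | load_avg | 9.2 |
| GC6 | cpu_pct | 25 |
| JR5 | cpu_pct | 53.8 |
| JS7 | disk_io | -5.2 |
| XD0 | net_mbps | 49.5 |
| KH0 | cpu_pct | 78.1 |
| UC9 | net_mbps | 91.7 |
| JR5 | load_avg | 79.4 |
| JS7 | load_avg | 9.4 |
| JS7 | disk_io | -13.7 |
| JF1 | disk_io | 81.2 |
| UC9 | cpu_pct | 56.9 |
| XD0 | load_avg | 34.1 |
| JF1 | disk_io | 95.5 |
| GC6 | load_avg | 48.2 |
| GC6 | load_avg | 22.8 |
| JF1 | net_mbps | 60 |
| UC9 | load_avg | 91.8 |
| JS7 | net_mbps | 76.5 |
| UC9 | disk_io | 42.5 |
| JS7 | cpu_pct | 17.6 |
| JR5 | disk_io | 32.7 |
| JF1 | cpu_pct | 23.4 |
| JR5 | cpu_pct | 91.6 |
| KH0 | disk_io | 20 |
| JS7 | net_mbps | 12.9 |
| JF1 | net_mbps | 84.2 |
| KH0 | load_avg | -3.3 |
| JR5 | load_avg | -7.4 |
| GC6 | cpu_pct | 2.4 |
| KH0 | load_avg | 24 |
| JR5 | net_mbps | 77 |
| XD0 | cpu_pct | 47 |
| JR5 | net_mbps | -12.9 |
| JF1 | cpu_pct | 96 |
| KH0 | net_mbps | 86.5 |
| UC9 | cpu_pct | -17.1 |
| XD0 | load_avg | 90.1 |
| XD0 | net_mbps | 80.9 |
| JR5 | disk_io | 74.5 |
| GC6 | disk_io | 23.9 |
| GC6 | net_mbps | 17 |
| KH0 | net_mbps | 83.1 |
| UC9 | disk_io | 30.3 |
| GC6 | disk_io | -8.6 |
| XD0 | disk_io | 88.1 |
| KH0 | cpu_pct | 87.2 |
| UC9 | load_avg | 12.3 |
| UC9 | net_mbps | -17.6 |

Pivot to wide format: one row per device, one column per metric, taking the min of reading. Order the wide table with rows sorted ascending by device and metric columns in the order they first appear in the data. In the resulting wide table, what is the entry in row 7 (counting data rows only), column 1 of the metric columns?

With rows sorted ascending by device, row 7 is device=XD0. metric columns in first-appearance order: disk_io, load_avg, net_mbps, cpu_pct; column 1 is disk_io.
Long rows with device=XD0, metric=disk_io: min(32.8, 88.1) = 32.8.

32.8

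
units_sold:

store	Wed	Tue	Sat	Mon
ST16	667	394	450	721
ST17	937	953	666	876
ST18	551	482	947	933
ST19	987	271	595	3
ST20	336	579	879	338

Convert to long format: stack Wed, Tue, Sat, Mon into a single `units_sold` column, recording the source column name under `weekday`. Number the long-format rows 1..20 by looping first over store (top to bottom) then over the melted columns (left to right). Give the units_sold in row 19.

20 rows total (5 × 4). Row 19: index ⌊(19-1)/4⌋ = 4 into store → ST20; (19-1) mod 4 = 2 into the melted columns → Sat.
So row 19 is (ST20, Sat, 879); units_sold = 879.

879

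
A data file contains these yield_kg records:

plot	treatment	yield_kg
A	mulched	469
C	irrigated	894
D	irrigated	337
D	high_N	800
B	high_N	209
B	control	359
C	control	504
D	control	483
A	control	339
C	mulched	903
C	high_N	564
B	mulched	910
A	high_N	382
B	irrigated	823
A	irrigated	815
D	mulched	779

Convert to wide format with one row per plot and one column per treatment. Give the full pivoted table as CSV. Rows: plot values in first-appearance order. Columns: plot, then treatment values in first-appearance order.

plot,mulched,irrigated,high_N,control
A,469,815,382,339
C,903,894,564,504
D,779,337,800,483
B,910,823,209,359

Columns: plot plus the 4 distinct treatment values (mulched, irrigated, high_N, control).
For example, row A column mulched takes yield_kg=469 from the long row (A, mulched).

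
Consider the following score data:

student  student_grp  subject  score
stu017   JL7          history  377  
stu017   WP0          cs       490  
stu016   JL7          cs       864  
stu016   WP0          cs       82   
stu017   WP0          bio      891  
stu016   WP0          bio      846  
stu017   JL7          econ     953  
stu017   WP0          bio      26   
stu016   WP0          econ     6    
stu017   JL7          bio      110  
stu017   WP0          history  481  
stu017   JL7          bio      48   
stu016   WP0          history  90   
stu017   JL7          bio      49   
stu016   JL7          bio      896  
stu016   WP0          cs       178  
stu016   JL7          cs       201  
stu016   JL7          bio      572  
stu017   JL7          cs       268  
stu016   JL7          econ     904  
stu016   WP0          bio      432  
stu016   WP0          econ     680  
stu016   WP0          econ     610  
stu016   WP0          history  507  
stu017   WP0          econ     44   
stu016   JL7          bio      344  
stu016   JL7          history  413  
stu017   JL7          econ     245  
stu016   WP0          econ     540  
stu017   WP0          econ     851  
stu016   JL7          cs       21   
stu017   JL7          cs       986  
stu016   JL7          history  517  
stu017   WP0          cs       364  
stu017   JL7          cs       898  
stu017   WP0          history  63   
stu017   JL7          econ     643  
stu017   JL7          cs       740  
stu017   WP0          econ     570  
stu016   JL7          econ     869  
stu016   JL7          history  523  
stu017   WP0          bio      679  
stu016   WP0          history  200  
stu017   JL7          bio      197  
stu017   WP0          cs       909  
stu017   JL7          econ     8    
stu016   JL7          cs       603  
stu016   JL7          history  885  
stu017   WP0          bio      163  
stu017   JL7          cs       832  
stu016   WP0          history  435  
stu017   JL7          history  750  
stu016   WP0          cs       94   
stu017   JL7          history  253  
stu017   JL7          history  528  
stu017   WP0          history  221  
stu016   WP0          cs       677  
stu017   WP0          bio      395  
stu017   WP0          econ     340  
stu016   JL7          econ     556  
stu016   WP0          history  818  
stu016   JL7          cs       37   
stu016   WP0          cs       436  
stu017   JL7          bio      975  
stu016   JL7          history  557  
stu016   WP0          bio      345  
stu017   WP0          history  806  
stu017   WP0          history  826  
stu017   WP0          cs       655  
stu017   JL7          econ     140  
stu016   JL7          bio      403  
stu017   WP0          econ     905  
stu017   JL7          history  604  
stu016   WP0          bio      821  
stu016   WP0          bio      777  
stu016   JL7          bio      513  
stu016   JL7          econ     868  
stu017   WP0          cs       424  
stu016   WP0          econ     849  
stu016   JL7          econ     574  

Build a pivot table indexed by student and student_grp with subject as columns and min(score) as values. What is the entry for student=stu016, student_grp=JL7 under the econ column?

Rows with student=stu016, student_grp=JL7 and subject=econ: score values are 904, 869, 556, 868, 574.
min(904, 869, 556, 868, 574) = 556.

556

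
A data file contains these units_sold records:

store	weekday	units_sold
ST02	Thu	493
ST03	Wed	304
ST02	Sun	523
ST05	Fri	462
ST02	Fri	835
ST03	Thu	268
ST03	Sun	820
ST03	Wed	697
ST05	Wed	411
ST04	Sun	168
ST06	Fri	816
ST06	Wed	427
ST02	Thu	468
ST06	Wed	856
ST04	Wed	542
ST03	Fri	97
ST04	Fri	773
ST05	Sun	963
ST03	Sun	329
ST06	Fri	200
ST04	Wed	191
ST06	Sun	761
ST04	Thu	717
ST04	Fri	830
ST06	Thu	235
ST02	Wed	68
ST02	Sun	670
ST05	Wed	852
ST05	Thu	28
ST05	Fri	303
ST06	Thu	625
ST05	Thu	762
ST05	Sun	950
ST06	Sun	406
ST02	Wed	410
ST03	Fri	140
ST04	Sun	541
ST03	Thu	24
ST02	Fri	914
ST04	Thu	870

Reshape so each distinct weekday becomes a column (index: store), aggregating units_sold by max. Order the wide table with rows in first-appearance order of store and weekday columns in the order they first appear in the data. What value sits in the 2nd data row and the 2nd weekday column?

697

With rows in first-appearance order of store, row 2 is store=ST03. weekday columns in first-appearance order: Thu, Wed, Sun, Fri; column 2 is Wed.
Long rows with store=ST03, weekday=Wed: max(304, 697) = 697.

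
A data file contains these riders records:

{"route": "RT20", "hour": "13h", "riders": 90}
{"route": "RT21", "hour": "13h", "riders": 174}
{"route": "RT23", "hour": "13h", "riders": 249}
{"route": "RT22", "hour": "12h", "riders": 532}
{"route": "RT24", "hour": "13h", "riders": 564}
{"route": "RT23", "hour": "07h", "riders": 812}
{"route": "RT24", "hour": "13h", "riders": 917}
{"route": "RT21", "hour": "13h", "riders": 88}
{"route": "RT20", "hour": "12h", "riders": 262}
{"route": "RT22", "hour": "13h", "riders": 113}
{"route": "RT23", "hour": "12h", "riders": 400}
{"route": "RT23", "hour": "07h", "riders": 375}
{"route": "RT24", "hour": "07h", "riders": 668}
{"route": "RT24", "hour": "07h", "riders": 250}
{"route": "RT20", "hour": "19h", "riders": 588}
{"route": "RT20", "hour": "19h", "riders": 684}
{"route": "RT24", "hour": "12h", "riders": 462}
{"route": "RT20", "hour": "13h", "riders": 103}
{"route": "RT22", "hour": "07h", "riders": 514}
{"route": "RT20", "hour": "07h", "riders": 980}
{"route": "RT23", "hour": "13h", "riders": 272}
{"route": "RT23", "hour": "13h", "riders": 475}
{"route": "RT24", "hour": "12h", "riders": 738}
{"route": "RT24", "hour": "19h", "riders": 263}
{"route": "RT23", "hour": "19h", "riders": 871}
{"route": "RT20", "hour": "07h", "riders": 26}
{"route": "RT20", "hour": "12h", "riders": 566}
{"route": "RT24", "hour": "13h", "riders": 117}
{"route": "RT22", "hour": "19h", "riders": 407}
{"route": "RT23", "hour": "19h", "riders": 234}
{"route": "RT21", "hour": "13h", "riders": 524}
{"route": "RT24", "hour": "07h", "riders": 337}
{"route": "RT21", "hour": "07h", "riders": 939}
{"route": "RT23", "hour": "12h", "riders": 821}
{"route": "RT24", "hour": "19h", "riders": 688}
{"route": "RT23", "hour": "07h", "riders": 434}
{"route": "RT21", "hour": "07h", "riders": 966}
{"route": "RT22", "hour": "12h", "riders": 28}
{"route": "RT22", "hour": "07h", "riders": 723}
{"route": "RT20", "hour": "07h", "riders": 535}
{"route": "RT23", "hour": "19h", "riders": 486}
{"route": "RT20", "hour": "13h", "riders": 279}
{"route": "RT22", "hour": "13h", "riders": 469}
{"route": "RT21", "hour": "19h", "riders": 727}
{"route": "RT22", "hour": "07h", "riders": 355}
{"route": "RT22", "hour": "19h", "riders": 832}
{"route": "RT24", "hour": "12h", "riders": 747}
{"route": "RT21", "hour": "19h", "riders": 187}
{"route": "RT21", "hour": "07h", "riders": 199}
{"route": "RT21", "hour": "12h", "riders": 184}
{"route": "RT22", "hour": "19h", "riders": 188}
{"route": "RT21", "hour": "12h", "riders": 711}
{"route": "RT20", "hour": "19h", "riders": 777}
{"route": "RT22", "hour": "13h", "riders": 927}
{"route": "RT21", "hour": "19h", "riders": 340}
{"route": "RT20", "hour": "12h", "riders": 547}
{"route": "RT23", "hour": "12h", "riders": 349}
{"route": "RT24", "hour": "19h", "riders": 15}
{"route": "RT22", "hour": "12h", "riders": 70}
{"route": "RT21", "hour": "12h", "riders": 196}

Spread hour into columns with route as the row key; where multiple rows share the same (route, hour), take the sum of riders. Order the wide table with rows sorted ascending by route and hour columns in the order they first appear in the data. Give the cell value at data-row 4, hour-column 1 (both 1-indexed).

With rows sorted ascending by route, row 4 is route=RT23. hour columns in first-appearance order: 13h, 12h, 07h, 19h; column 1 is 13h.
Long rows with route=RT23, hour=13h: 249 + 272 + 475 = 996.

996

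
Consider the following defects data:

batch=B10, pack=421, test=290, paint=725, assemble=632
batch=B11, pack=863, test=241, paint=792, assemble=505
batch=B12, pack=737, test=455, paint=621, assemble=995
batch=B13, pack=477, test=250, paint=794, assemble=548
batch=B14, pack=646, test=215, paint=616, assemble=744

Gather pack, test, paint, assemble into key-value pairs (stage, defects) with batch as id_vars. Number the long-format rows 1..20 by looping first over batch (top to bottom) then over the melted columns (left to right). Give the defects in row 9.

737

20 rows total (5 × 4). Row 9: index ⌊(9-1)/4⌋ = 2 into batch → B12; (9-1) mod 4 = 0 into the melted columns → pack.
So row 9 is (B12, pack, 737); defects = 737.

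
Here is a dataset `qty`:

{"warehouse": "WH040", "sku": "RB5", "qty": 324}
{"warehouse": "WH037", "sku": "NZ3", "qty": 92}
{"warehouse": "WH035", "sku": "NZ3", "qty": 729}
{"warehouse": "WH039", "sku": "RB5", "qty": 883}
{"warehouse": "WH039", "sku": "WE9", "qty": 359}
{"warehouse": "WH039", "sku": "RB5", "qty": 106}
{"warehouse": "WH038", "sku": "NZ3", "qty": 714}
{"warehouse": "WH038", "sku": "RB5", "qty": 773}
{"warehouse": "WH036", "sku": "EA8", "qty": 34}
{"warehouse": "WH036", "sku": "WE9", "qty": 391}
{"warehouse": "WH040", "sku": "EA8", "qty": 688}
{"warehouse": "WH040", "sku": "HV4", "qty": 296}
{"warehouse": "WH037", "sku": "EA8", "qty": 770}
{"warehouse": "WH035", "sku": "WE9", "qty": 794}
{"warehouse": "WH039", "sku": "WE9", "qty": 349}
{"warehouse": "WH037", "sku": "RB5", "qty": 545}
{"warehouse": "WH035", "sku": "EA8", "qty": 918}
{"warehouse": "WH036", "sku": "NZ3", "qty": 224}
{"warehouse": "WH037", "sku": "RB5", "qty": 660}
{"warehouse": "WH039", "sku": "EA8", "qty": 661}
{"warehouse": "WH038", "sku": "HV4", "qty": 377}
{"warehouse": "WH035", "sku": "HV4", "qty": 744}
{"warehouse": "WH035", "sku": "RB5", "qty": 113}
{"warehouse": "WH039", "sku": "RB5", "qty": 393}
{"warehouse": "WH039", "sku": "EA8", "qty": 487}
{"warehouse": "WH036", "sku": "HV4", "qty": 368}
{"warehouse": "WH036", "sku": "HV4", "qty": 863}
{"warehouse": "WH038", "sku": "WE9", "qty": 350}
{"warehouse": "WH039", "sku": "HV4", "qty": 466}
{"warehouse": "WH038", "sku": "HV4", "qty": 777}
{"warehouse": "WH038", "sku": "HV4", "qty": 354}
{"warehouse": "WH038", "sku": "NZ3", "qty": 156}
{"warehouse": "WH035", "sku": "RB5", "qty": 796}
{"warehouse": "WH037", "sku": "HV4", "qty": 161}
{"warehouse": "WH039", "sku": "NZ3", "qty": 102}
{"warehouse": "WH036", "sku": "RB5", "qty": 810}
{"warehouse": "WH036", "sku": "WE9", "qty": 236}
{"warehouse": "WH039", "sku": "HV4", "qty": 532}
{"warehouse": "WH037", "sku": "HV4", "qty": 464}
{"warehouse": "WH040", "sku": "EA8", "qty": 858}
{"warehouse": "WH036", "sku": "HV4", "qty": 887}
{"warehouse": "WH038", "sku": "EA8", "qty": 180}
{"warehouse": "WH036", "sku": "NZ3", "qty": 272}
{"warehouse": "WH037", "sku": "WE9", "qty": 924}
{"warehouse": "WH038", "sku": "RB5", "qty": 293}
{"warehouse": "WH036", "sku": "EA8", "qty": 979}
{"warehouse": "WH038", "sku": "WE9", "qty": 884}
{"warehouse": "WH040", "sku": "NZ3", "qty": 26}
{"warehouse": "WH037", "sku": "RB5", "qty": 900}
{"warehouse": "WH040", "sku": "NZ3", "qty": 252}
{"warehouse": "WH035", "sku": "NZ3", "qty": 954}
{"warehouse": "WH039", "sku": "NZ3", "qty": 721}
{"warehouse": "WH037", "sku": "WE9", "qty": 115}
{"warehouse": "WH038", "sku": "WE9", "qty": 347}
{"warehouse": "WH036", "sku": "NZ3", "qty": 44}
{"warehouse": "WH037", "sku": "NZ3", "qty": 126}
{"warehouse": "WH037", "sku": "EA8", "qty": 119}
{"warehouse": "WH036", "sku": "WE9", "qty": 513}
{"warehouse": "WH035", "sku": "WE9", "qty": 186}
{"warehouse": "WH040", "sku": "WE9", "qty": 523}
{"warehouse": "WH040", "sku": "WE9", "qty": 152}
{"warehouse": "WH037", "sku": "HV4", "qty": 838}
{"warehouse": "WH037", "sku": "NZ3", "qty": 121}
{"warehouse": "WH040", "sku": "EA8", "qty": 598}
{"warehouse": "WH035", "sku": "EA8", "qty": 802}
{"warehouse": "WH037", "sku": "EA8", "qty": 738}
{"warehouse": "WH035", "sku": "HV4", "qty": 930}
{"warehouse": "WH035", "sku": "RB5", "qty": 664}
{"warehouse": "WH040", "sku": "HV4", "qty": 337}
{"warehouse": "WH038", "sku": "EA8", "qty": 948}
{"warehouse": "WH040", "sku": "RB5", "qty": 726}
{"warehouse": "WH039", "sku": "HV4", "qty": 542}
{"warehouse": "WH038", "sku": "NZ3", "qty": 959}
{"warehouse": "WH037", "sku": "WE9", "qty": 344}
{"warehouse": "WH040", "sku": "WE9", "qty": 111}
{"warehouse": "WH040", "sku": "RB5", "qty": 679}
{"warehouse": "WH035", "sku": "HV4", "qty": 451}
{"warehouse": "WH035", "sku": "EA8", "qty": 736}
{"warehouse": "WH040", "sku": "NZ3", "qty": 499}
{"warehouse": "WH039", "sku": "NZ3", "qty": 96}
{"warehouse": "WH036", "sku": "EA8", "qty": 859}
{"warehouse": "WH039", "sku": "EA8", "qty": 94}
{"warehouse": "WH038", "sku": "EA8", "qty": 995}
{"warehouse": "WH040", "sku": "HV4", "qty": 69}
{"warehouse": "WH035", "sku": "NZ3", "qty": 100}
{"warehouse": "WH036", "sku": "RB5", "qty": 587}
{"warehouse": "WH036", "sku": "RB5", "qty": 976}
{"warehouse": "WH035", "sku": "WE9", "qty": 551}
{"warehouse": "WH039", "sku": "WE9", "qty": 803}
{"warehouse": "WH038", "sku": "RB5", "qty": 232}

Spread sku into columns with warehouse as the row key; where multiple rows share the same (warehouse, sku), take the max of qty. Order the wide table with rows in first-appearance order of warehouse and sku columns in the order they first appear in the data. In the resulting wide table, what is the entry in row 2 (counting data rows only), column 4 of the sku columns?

770

With rows in first-appearance order of warehouse, row 2 is warehouse=WH037. sku columns in first-appearance order: RB5, NZ3, WE9, EA8, HV4; column 4 is EA8.
Long rows with warehouse=WH037, sku=EA8: max(770, 119, 738) = 770.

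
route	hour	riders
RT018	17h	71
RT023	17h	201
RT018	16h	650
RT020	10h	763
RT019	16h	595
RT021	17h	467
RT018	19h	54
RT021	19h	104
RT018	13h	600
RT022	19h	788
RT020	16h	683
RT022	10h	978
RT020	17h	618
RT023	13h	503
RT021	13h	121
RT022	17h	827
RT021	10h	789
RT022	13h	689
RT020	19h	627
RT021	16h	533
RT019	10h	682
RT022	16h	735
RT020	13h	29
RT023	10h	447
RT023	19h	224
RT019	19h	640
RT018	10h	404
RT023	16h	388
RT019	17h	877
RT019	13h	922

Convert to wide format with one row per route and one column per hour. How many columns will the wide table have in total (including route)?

6

1 column for route plus 5 distinct hour values → 6 columns.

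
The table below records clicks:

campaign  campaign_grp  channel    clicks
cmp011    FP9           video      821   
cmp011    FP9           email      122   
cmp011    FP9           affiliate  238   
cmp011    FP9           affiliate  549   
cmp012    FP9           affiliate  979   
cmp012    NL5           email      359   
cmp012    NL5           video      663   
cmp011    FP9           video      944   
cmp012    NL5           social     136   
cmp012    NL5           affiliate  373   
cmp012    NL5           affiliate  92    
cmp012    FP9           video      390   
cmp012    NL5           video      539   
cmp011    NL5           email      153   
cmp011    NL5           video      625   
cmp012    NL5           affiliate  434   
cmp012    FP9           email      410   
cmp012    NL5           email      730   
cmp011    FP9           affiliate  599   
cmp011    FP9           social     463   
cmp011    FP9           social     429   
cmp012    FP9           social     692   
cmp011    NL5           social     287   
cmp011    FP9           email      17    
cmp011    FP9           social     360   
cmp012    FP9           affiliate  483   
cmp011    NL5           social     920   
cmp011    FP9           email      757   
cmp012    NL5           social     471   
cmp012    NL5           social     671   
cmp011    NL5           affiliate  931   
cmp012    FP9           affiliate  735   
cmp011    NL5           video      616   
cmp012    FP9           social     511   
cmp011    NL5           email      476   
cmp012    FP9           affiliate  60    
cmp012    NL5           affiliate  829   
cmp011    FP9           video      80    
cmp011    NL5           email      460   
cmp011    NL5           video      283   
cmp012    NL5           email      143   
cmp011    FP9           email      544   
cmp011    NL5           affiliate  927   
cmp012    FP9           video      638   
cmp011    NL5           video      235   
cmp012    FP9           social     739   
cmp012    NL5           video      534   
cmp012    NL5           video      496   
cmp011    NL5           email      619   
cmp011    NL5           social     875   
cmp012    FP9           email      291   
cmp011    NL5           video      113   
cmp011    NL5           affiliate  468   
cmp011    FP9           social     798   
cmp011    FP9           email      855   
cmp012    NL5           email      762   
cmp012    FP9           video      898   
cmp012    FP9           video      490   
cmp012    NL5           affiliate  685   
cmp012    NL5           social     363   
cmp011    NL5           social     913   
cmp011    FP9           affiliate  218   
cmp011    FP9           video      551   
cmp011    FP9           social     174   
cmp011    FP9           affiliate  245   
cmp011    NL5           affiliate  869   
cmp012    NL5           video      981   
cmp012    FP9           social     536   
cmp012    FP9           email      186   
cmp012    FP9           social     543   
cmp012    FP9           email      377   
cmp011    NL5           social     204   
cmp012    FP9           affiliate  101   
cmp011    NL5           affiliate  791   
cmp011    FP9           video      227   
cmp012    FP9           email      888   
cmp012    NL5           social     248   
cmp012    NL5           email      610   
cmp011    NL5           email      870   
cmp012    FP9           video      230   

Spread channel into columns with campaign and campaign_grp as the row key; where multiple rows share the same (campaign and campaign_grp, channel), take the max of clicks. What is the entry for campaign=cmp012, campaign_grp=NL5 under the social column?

671

Rows with campaign=cmp012, campaign_grp=NL5 and channel=social: clicks values are 136, 471, 671, 363, 248.
max(136, 471, 671, 363, 248) = 671.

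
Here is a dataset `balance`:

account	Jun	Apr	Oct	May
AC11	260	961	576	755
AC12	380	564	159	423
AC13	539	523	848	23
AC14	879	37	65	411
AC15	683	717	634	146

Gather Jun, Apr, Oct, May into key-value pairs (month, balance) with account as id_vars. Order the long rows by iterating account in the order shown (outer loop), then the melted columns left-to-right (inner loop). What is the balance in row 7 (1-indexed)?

159

20 rows total (5 × 4). Row 7: index ⌊(7-1)/4⌋ = 1 into account → AC12; (7-1) mod 4 = 2 into the melted columns → Oct.
So row 7 is (AC12, Oct, 159); balance = 159.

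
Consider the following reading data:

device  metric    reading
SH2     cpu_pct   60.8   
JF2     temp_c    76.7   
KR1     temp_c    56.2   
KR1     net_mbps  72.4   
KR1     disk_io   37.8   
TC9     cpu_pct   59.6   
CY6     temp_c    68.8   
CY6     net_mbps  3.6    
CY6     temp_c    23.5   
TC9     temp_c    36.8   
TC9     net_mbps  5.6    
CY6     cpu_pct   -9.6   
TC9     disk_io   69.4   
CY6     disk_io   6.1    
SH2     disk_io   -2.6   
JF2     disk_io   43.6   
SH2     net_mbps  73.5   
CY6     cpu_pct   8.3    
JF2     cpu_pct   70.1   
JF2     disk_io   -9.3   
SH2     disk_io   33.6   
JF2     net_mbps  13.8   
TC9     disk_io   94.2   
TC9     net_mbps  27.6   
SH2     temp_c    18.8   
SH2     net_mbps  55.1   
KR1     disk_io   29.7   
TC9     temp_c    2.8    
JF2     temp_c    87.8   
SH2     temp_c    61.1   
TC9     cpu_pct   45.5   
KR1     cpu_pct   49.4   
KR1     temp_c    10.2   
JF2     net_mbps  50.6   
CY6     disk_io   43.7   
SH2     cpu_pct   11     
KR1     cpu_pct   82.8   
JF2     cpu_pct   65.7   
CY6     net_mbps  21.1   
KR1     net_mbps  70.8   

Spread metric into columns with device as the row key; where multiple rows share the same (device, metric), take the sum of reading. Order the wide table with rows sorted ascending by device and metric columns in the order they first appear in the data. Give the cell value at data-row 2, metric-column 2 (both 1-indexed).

With rows sorted ascending by device, row 2 is device=JF2. metric columns in first-appearance order: cpu_pct, temp_c, net_mbps, disk_io; column 2 is temp_c.
Long rows with device=JF2, metric=temp_c: 76.7 + 87.8 = 164.5.

164.5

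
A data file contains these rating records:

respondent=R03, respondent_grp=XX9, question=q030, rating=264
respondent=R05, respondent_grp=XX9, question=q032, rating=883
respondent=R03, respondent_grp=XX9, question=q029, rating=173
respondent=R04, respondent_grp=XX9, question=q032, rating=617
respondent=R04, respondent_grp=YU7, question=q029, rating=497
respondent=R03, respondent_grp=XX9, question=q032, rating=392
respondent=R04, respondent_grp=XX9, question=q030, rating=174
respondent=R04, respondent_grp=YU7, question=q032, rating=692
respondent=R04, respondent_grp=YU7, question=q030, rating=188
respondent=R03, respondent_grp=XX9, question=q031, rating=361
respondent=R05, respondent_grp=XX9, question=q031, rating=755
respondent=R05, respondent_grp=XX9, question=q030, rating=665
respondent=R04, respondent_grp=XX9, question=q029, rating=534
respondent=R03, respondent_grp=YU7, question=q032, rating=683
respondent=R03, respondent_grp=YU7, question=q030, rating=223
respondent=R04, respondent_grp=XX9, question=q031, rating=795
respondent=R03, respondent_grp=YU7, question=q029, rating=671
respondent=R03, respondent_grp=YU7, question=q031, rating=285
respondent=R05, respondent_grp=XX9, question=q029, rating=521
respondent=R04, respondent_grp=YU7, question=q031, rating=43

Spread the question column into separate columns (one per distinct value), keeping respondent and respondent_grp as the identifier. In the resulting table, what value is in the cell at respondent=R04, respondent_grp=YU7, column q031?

43

Wide layout: rows indexed by respondent and respondent_grp, columns are the 4 distinct question values (q030, q032, q029, q031).
Cell (respondent=R04, respondent_grp=YU7, question=q031) draws from the long row where respondent=R04, respondent_grp=YU7 and question=q031, which has rating=43.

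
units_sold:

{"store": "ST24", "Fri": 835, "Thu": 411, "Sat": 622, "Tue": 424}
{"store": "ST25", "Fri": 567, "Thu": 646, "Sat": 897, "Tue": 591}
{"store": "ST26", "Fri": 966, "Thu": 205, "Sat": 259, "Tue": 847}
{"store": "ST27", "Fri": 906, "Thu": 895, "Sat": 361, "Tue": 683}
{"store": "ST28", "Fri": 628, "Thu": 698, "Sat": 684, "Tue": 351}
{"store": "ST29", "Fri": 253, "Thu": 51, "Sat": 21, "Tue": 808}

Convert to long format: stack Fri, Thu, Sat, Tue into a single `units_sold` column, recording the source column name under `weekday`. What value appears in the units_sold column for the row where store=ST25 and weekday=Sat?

Unpivoting turns each (store, wide-column) pair into one long row.
The wide cell at row ST25, column Sat holds 897, so the long row (ST25, Sat) has units_sold=897.

897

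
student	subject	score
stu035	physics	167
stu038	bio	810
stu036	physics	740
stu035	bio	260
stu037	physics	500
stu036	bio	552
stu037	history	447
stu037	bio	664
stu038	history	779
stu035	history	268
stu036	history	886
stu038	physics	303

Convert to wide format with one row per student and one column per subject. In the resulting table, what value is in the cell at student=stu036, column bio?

552

Wide layout: rows indexed by student, columns are the 3 distinct subject values (physics, bio, history).
Cell (student=stu036, subject=bio) draws from the long row where student=stu036 and subject=bio, which has score=552.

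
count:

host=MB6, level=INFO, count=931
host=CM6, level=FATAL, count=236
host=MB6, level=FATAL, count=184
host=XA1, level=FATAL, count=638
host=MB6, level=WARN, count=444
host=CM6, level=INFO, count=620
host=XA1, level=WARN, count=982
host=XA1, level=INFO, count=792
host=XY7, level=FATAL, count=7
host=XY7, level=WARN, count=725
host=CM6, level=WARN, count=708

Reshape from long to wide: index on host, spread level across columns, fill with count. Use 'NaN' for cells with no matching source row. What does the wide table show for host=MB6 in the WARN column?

The long row with host=MB6, level=WARN has count=444.

444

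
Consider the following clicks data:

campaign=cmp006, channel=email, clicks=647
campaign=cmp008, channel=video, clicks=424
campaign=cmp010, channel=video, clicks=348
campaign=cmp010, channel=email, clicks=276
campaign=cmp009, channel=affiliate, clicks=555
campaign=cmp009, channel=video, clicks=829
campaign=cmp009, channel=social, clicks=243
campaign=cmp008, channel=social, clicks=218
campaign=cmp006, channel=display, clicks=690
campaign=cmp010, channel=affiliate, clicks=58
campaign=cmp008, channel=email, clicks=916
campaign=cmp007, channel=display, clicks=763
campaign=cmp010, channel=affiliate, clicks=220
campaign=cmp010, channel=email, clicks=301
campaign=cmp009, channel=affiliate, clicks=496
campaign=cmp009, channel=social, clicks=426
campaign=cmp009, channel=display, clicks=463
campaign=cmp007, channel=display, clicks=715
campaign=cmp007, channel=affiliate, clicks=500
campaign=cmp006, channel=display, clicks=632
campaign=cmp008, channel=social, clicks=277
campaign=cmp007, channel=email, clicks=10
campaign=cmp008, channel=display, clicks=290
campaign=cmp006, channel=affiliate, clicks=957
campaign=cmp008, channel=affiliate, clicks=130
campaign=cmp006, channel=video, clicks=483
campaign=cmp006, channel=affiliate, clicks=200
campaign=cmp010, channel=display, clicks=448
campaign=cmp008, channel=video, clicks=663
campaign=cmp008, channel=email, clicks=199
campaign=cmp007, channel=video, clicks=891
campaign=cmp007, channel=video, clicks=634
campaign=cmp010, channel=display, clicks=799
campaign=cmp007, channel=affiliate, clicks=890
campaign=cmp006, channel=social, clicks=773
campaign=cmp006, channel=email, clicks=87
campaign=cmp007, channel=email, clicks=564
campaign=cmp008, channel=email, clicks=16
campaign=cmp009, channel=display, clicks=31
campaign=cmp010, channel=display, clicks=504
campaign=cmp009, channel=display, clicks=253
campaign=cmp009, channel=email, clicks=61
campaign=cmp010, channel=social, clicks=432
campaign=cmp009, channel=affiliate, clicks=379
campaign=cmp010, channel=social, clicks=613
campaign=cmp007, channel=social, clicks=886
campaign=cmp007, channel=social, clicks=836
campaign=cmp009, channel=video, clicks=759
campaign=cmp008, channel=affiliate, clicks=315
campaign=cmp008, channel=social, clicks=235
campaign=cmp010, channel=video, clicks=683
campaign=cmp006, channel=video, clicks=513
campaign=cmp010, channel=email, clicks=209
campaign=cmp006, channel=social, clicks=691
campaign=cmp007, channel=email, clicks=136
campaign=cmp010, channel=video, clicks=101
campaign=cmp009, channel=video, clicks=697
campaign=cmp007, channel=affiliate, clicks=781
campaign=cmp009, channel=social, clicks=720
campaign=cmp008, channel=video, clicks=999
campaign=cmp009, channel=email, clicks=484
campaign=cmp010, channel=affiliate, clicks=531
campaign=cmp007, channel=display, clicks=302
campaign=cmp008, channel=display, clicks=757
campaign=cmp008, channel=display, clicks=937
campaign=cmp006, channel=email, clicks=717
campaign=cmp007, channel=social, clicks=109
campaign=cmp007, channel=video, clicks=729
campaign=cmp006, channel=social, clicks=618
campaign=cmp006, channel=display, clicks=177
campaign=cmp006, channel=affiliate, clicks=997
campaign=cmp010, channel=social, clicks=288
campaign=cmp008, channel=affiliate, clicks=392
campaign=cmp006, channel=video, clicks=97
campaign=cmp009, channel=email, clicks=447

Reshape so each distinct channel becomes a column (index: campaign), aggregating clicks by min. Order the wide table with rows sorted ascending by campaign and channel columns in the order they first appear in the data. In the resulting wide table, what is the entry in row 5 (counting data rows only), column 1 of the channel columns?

With rows sorted ascending by campaign, row 5 is campaign=cmp010. channel columns in first-appearance order: email, video, affiliate, social, display; column 1 is email.
Long rows with campaign=cmp010, channel=email: min(276, 301, 209) = 209.

209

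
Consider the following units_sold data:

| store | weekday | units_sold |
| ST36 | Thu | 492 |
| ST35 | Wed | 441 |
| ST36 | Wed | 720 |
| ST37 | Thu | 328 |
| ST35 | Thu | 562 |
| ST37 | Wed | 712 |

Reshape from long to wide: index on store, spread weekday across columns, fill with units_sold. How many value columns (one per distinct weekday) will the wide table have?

2 distinct weekday values: Wed, Thu.

2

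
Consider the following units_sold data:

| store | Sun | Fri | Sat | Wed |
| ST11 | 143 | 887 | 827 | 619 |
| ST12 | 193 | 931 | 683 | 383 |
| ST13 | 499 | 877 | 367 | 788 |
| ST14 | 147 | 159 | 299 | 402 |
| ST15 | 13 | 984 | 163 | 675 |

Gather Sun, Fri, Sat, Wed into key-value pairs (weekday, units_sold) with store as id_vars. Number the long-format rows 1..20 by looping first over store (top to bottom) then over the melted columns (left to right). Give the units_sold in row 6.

20 rows total (5 × 4). Row 6: index ⌊(6-1)/4⌋ = 1 into store → ST12; (6-1) mod 4 = 1 into the melted columns → Fri.
So row 6 is (ST12, Fri, 931); units_sold = 931.

931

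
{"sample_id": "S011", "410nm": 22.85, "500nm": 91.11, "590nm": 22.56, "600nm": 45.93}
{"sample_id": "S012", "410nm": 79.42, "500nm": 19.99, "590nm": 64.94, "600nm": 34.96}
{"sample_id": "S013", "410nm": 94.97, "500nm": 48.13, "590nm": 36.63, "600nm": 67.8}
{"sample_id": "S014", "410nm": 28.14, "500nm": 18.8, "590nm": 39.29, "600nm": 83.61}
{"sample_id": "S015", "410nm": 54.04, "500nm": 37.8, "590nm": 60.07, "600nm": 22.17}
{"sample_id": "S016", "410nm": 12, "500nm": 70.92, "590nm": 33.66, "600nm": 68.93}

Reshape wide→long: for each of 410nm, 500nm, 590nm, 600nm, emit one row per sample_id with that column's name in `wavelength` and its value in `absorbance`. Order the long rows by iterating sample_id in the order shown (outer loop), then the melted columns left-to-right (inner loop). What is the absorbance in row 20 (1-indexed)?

22.17

24 rows total (6 × 4). Row 20: index ⌊(20-1)/4⌋ = 4 into sample_id → S015; (20-1) mod 4 = 3 into the melted columns → 600nm.
So row 20 is (S015, 600nm, 22.17); absorbance = 22.17.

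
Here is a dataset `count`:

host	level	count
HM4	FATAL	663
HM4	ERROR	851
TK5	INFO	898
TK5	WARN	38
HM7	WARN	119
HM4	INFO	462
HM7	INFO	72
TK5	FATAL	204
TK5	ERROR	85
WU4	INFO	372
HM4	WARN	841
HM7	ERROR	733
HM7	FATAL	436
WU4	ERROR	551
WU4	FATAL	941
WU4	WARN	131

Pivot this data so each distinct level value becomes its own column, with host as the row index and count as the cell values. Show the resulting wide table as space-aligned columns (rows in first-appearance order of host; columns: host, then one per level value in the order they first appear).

Columns: host plus the 4 distinct level values (FATAL, ERROR, INFO, WARN).
For example, row HM4 column FATAL takes count=663 from the long row (HM4, FATAL).

host  FATAL  ERROR  INFO  WARN
HM4   663    851    462   841 
TK5   204    85     898   38  
HM7   436    733    72    119 
WU4   941    551    372   131 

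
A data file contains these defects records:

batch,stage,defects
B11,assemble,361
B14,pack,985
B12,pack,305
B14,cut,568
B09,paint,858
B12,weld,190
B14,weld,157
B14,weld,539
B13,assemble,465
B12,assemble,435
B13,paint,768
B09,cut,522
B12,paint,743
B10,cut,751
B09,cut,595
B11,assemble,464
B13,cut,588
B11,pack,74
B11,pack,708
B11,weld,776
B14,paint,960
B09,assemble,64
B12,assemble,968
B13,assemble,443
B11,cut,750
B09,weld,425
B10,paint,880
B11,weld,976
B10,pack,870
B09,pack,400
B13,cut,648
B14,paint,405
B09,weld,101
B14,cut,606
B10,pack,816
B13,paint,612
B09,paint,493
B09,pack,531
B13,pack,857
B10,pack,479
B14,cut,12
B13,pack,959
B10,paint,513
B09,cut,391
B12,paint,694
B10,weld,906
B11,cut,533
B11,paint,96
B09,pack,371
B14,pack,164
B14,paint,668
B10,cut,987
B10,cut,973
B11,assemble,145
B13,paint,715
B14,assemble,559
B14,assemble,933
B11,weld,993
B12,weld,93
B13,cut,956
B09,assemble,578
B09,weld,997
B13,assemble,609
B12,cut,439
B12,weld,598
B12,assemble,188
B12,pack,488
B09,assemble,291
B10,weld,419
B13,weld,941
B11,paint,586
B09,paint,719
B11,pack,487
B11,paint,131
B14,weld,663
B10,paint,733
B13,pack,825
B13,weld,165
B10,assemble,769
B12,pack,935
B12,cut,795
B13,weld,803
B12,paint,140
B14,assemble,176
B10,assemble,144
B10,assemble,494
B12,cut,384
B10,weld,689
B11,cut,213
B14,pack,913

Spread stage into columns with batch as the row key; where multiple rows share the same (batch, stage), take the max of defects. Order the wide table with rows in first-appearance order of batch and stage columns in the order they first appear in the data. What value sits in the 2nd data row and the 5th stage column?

663

With rows in first-appearance order of batch, row 2 is batch=B14. stage columns in first-appearance order: assemble, pack, cut, paint, weld; column 5 is weld.
Long rows with batch=B14, stage=weld: max(157, 539, 663) = 663.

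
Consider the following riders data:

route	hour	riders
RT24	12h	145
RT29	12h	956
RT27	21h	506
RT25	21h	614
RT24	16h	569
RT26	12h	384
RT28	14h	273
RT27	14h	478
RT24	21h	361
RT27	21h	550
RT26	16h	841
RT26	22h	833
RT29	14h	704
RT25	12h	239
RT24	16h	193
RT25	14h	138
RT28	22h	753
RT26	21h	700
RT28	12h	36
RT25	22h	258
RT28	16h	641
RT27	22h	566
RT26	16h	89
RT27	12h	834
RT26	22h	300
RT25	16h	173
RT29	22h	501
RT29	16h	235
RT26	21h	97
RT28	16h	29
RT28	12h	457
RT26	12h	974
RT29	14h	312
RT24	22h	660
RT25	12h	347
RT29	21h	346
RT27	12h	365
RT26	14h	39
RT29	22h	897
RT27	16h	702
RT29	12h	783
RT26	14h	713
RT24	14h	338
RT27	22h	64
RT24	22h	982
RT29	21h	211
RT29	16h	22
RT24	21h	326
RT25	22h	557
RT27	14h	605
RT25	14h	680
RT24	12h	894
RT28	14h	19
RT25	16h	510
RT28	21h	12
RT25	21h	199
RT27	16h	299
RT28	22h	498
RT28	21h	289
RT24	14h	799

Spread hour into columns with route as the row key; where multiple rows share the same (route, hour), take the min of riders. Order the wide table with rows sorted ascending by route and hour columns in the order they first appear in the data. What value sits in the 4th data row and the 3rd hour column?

With rows sorted ascending by route, row 4 is route=RT27. hour columns in first-appearance order: 12h, 21h, 16h, 14h, 22h; column 3 is 16h.
Long rows with route=RT27, hour=16h: min(702, 299) = 299.

299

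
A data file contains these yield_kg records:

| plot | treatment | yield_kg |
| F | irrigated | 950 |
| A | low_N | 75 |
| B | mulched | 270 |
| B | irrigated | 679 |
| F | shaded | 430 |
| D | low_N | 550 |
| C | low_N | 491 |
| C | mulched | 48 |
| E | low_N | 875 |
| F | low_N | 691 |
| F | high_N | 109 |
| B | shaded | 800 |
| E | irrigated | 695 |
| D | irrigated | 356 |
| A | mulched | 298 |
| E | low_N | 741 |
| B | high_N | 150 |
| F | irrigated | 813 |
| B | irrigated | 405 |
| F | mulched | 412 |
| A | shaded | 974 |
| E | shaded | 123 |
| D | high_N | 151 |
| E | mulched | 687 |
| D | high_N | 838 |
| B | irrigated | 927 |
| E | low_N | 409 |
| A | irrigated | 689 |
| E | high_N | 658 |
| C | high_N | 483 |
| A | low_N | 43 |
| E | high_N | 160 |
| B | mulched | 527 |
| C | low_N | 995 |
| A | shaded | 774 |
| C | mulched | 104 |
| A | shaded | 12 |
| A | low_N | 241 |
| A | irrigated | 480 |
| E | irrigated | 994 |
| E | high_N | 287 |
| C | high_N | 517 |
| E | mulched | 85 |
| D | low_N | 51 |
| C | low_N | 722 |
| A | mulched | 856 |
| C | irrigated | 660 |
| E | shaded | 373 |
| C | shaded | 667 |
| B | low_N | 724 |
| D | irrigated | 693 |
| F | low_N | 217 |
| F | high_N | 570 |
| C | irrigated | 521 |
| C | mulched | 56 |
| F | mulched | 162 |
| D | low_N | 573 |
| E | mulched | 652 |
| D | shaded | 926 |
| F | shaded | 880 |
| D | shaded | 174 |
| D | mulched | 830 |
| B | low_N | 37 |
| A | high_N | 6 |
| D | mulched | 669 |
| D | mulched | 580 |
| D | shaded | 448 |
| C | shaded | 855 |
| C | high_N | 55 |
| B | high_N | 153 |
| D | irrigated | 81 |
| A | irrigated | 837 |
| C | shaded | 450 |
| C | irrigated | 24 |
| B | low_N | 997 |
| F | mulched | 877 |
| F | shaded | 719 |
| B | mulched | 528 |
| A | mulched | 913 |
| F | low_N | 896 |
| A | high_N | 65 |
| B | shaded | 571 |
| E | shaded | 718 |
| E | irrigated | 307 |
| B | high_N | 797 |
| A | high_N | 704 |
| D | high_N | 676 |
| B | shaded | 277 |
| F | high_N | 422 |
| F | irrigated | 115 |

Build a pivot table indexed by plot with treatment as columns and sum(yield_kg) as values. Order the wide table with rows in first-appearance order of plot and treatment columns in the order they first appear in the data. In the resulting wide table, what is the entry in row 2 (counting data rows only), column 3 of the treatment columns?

With rows in first-appearance order of plot, row 2 is plot=A. treatment columns in first-appearance order: irrigated, low_N, mulched, shaded, high_N; column 3 is mulched.
Long rows with plot=A, treatment=mulched: 298 + 856 + 913 = 2067.

2067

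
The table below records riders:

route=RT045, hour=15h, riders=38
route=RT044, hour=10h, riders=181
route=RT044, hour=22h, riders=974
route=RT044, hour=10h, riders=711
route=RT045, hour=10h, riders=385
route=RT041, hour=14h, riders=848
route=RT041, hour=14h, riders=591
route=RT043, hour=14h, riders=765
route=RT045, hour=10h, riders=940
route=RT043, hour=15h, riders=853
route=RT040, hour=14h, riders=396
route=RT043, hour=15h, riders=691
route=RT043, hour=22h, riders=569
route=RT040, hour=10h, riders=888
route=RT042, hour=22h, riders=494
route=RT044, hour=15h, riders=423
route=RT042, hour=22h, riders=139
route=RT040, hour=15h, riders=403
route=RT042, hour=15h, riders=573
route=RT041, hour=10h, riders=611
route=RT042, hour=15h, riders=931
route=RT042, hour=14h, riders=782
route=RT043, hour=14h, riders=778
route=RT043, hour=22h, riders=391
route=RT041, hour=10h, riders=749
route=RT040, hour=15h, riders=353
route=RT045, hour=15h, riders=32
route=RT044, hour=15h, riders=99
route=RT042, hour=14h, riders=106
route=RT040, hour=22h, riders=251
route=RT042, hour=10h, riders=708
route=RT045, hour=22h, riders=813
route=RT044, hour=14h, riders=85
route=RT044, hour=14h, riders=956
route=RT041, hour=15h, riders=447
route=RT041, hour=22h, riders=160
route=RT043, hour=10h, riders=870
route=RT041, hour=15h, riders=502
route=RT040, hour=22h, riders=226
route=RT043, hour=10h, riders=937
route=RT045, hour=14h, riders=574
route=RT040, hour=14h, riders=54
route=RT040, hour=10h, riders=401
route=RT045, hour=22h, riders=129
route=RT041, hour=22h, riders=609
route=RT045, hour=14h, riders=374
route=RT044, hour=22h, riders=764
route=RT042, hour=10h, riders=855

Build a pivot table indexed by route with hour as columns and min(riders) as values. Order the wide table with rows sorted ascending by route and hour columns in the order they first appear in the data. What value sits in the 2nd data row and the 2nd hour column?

611

With rows sorted ascending by route, row 2 is route=RT041. hour columns in first-appearance order: 15h, 10h, 22h, 14h; column 2 is 10h.
Long rows with route=RT041, hour=10h: min(611, 749) = 611.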